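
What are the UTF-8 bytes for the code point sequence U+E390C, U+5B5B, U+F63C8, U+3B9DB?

F3 A3 A4 8C E5 AD 9B F3 B6 8F 88 F0 BB A7 9B

U+E390C: 4-byte form → F3 A3 A4 8C.
U+5B5B: 3-byte form → E5 AD 9B.
U+F63C8: 4-byte form → F3 B6 8F 88.
U+3B9DB: 4-byte form → F0 BB A7 9B.
Concatenated (15 bytes): F3 A3 A4 8C E5 AD 9B F3 B6 8F 88 F0 BB A7 9B.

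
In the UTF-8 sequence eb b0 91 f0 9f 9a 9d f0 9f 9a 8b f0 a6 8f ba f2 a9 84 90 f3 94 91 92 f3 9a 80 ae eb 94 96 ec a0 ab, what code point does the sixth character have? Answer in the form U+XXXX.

U+D4452

Offset 0: leading byte 0xEB = 11101011 → 3-byte char #1 = EB B0 91.
Offset 3: leading byte 0xF0 = 11110000 → 4-byte char #2 = F0 9F 9A 9D.
Offset 7: leading byte 0xF0 = 11110000 → 4-byte char #3 = F0 9F 9A 8B.
Offset 11: leading byte 0xF0 = 11110000 → 4-byte char #4 = F0 A6 8F BA.
Offset 15: leading byte 0xF2 = 11110010 → 4-byte char #5 = F2 A9 84 90.
Offset 19: leading byte 0xF3 = 11110011 → 4-byte char #6 = F3 94 91 92.
Leading byte 0xF3 = 11110011 matches 11110xxx → 4-byte sequence.
Byte 1: 0xF3 = 11110011, payload 011 (3 bits).
Byte 2: 0x94 = 10010100 (10xxxxxx ✓), payload 010100.
Byte 3: 0x91 = 10010001 (10xxxxxx ✓), payload 010001.
Byte 4: 0x92 = 10010010 (10xxxxxx ✓), payload 010010.
Concatenate: 011010100010001010010 = 0xD4452 (21 bits → U+D4452).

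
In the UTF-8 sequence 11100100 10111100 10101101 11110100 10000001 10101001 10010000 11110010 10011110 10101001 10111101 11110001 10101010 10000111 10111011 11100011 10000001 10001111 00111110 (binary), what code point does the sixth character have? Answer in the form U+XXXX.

Offset 0: leading byte 0xE4 = 11100100 → 3-byte char #1 = E4 BC AD.
Offset 3: leading byte 0xF4 = 11110100 → 4-byte char #2 = F4 81 A9 90.
Offset 7: leading byte 0xF2 = 11110010 → 4-byte char #3 = F2 9E A9 BD.
Offset 11: leading byte 0xF1 = 11110001 → 4-byte char #4 = F1 AA 87 BB.
Offset 15: leading byte 0xE3 = 11100011 → 3-byte char #5 = E3 81 8F.
Offset 18: leading byte 0x3E = 00111110 → 1-byte char #6 = 3E.
Leading byte 0x3E = 00111110 matches 0xxxxxxx → 1-byte sequence.
Byte 1: 0x3E = 00111110, payload 0111110 (7 bits).
Concatenate: 0111110 = 0x3E (7 bits → U+003E).

U+003E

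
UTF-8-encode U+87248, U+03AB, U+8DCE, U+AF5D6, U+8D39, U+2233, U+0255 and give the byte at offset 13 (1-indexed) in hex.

1-indexed offset 13 is 0-indexed offset 12.
U+87248 → 4-byte form F2 87 89 88 at offsets 0–3.
U+03AB → 2-byte form CE AB at offsets 4–5.
U+8DCE → 3-byte form E8 B7 8E at offsets 6–8.
U+AF5D6 → 4-byte form F2 AF 97 96 at offsets 9–12.
Offset 12 falls in char 4's range; it's byte 4 of F2 AF 97 96 = 0x96.

0x96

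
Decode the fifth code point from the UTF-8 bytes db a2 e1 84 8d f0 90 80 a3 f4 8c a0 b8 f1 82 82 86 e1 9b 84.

U+42086

Offset 0: leading byte 0xDB = 11011011 → 2-byte char #1 = DB A2.
Offset 2: leading byte 0xE1 = 11100001 → 3-byte char #2 = E1 84 8D.
Offset 5: leading byte 0xF0 = 11110000 → 4-byte char #3 = F0 90 80 A3.
Offset 9: leading byte 0xF4 = 11110100 → 4-byte char #4 = F4 8C A0 B8.
Offset 13: leading byte 0xF1 = 11110001 → 4-byte char #5 = F1 82 82 86.
Leading byte 0xF1 = 11110001 matches 11110xxx → 4-byte sequence.
Byte 1: 0xF1 = 11110001, payload 001 (3 bits).
Byte 2: 0x82 = 10000010 (10xxxxxx ✓), payload 000010.
Byte 3: 0x82 = 10000010 (10xxxxxx ✓), payload 000010.
Byte 4: 0x86 = 10000110 (10xxxxxx ✓), payload 000110.
Concatenate: 001000010000010000110 = 0x42086 (21 bits → U+42086).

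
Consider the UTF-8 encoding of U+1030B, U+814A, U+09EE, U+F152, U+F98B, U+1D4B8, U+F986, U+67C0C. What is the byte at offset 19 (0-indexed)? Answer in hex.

0xB8

U+1030B → 4-byte form F0 90 8C 8B at offsets 0–3.
U+814A → 3-byte form E8 85 8A at offsets 4–6.
U+09EE → 3-byte form E0 A7 AE at offsets 7–9.
U+F152 → 3-byte form EF 85 92 at offsets 10–12.
U+F98B → 3-byte form EF A6 8B at offsets 13–15.
U+1D4B8 → 4-byte form F0 9D 92 B8 at offsets 16–19.
Offset 19 falls in char 6's range; it's byte 4 of F0 9D 92 B8 = 0xB8.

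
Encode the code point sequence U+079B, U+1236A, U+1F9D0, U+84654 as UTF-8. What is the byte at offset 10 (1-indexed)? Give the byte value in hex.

0x90

1-indexed offset 10 is 0-indexed offset 9.
U+079B → 2-byte form DE 9B at offsets 0–1.
U+1236A → 4-byte form F0 92 8D AA at offsets 2–5.
U+1F9D0 → 4-byte form F0 9F A7 90 at offsets 6–9.
Offset 9 falls in char 3's range; it's byte 4 of F0 9F A7 90 = 0x90.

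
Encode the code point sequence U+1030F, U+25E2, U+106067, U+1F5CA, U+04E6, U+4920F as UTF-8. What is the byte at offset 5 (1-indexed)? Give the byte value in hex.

1-indexed offset 5 is 0-indexed offset 4.
U+1030F → 4-byte form F0 90 8C 8F at offsets 0–3.
U+25E2 → 3-byte form E2 97 A2 at offsets 4–6.
Offset 4 falls in char 2's range; it's byte 1 of E2 97 A2 = 0xE2.

0xE2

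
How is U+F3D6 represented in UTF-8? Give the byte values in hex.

U+F3D6 = 0xF3D6 = 62422 decimal. In range U+0800–U+FFFF → 3-byte form: 1110xxxx 10xxxxxx 10xxxxxx.
Binary (16 bits): 1111001111010110.
Split 4+6+6: 1111 | 001111 | 010110.
Byte 1: 11101111 = 0xEF.
Byte 2: 10001111 = 0x8F.
Byte 3: 10010110 = 0x96.

EF 8F 96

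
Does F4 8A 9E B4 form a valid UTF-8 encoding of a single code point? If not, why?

valid

Leading byte 0xF4 = 11110100 → 4-byte form.
Continuation bytes 0x8A=10001010, 0x9E=10011110, 0xB4=10110100 all match 10xxxxxx.
Decoded value 0x10A7B4 is ≥ 0x10000 (shortest form) and not a surrogate.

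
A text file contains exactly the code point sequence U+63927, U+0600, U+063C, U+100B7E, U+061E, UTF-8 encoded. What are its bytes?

U+63927: 4-byte form → F1 A3 A4 A7.
U+0600: 2-byte form → D8 80.
U+063C: 2-byte form → D8 BC.
U+100B7E: 4-byte form → F4 80 AD BE.
U+061E: 2-byte form → D8 9E.
Concatenated (14 bytes): F1 A3 A4 A7 D8 80 D8 BC F4 80 AD BE D8 9E.

F1 A3 A4 A7 D8 80 D8 BC F4 80 AD BE D8 9E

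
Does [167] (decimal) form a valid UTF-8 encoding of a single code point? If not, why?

Byte 0xA7 = 10100111 has the form 10xxxxxx — a continuation byte — but there is no preceding leading byte.

invalid (continuation byte with no leading byte)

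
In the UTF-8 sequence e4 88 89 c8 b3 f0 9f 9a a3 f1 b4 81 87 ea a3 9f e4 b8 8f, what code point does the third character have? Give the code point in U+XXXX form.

U+1F6A3

Offset 0: leading byte 0xE4 = 11100100 → 3-byte char #1 = E4 88 89.
Offset 3: leading byte 0xC8 = 11001000 → 2-byte char #2 = C8 B3.
Offset 5: leading byte 0xF0 = 11110000 → 4-byte char #3 = F0 9F 9A A3.
Leading byte 0xF0 = 11110000 matches 11110xxx → 4-byte sequence.
Byte 1: 0xF0 = 11110000, payload 000 (3 bits).
Byte 2: 0x9F = 10011111 (10xxxxxx ✓), payload 011111.
Byte 3: 0x9A = 10011010 (10xxxxxx ✓), payload 011010.
Byte 4: 0xA3 = 10100011 (10xxxxxx ✓), payload 100011.
Concatenate: 000011111011010100011 = 0x1F6A3 (21 bits → U+1F6A3).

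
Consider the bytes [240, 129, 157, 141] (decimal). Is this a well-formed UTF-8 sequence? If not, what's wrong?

invalid (overlong encoding)

Leading byte 0xF0 = 11110000 → 4-byte form.
Continuation bytes all match 10xxxxxx. Payload decodes to 0x174D.
But 0x174D < 0x10000, the minimum for a 4-byte sequence — this is an overlong encoding.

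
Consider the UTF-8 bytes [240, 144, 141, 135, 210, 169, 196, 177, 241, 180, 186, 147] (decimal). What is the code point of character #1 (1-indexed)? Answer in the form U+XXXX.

Offset 0: leading byte 0xF0 = 11110000 → 4-byte char #1 = F0 90 8D 87.
Leading byte 0xF0 = 11110000 matches 11110xxx → 4-byte sequence.
Byte 1: 0xF0 = 11110000, payload 000 (3 bits).
Byte 2: 0x90 = 10010000 (10xxxxxx ✓), payload 010000.
Byte 3: 0x8D = 10001101 (10xxxxxx ✓), payload 001101.
Byte 4: 0x87 = 10000111 (10xxxxxx ✓), payload 000111.
Concatenate: 000010000001101000111 = 0x10347 (21 bits → U+10347).

U+10347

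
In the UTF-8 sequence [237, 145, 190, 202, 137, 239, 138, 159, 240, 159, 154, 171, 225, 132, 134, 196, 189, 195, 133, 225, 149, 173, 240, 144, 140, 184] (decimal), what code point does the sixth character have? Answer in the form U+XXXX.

U+013D

Offset 0: leading byte 0xED = 11101101 → 3-byte char #1 = ED 91 BE.
Offset 3: leading byte 0xCA = 11001010 → 2-byte char #2 = CA 89.
Offset 5: leading byte 0xEF = 11101111 → 3-byte char #3 = EF 8A 9F.
Offset 8: leading byte 0xF0 = 11110000 → 4-byte char #4 = F0 9F 9A AB.
Offset 12: leading byte 0xE1 = 11100001 → 3-byte char #5 = E1 84 86.
Offset 15: leading byte 0xC4 = 11000100 → 2-byte char #6 = C4 BD.
Leading byte 0xC4 = 11000100 matches 110xxxxx → 2-byte sequence.
Byte 1: 0xC4 = 11000100, payload 00100 (5 bits).
Byte 2: 0xBD = 10111101 (10xxxxxx ✓), payload 111101.
Concatenate: 00100111101 = 0x13D (11 bits → U+013D).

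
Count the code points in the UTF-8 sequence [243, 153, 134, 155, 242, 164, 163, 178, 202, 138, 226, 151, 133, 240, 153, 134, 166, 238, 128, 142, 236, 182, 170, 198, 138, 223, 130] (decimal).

9

Byte at offset 0: 0xF3 = 11110011 → 4-byte char (#1). Advance 4.
Byte at offset 4: 0xF2 = 11110010 → 4-byte char (#2). Advance 4.
Byte at offset 8: 0xCA = 11001010 → 2-byte char (#3). Advance 2.
Byte at offset 10: 0xE2 = 11100010 → 3-byte char (#4). Advance 3.
Byte at offset 13: 0xF0 = 11110000 → 4-byte char (#5). Advance 4.
Byte at offset 17: 0xEE = 11101110 → 3-byte char (#6). Advance 3.
Byte at offset 20: 0xEC = 11101100 → 3-byte char (#7). Advance 3.
Byte at offset 23: 0xC6 = 11000110 → 2-byte char (#8). Advance 2.
Byte at offset 25: 0xDF = 11011111 → 2-byte char (#9). Advance 2.
Reached end at offset 27 after 9 code points.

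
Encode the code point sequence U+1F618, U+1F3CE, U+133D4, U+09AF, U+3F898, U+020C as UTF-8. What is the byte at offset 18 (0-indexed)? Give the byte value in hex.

U+1F618 → 4-byte form F0 9F 98 98 at offsets 0–3.
U+1F3CE → 4-byte form F0 9F 8F 8E at offsets 4–7.
U+133D4 → 4-byte form F0 93 8F 94 at offsets 8–11.
U+09AF → 3-byte form E0 A6 AF at offsets 12–14.
U+3F898 → 4-byte form F0 BF A2 98 at offsets 15–18.
Offset 18 falls in char 5's range; it's byte 4 of F0 BF A2 98 = 0x98.

0x98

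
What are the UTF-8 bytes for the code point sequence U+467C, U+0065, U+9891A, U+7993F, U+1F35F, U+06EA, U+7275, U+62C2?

U+467C: 3-byte form → E4 99 BC.
U+0065: 1-byte form → 65.
U+9891A: 4-byte form → F2 98 A4 9A.
U+7993F: 4-byte form → F1 B9 A4 BF.
U+1F35F: 4-byte form → F0 9F 8D 9F.
U+06EA: 2-byte form → DB AA.
U+7275: 3-byte form → E7 89 B5.
U+62C2: 3-byte form → E6 8B 82.
Concatenated (24 bytes): E4 99 BC 65 F2 98 A4 9A F1 B9 A4 BF F0 9F 8D 9F DB AA E7 89 B5 E6 8B 82.

E4 99 BC 65 F2 98 A4 9A F1 B9 A4 BF F0 9F 8D 9F DB AA E7 89 B5 E6 8B 82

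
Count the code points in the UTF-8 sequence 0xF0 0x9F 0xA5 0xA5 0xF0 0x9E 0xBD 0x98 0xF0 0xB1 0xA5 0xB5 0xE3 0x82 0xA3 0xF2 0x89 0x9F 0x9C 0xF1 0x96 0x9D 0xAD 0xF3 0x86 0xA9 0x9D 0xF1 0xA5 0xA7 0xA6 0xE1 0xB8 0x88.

Byte at offset 0: 0xF0 = 11110000 → 4-byte char (#1). Advance 4.
Byte at offset 4: 0xF0 = 11110000 → 4-byte char (#2). Advance 4.
Byte at offset 8: 0xF0 = 11110000 → 4-byte char (#3). Advance 4.
Byte at offset 12: 0xE3 = 11100011 → 3-byte char (#4). Advance 3.
Byte at offset 15: 0xF2 = 11110010 → 4-byte char (#5). Advance 4.
Byte at offset 19: 0xF1 = 11110001 → 4-byte char (#6). Advance 4.
Byte at offset 23: 0xF3 = 11110011 → 4-byte char (#7). Advance 4.
Byte at offset 27: 0xF1 = 11110001 → 4-byte char (#8). Advance 4.
Byte at offset 31: 0xE1 = 11100001 → 3-byte char (#9). Advance 3.
Reached end at offset 34 after 9 code points.

9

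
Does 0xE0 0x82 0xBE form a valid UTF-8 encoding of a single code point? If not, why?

Leading byte 0xE0 = 11100000 → 3-byte form.
Continuation bytes all match 10xxxxxx. Payload decodes to 0xBE.
But 0xBE < 0x800, the minimum for a 3-byte sequence — this is an overlong encoding.

invalid (overlong encoding)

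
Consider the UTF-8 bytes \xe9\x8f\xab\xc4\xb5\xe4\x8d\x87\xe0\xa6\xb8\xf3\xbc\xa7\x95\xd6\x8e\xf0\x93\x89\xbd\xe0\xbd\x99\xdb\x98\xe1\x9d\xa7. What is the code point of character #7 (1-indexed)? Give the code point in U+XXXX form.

U+1327D

Offset 0: leading byte 0xE9 = 11101001 → 3-byte char #1 = E9 8F AB.
Offset 3: leading byte 0xC4 = 11000100 → 2-byte char #2 = C4 B5.
Offset 5: leading byte 0xE4 = 11100100 → 3-byte char #3 = E4 8D 87.
Offset 8: leading byte 0xE0 = 11100000 → 3-byte char #4 = E0 A6 B8.
Offset 11: leading byte 0xF3 = 11110011 → 4-byte char #5 = F3 BC A7 95.
Offset 15: leading byte 0xD6 = 11010110 → 2-byte char #6 = D6 8E.
Offset 17: leading byte 0xF0 = 11110000 → 4-byte char #7 = F0 93 89 BD.
Leading byte 0xF0 = 11110000 matches 11110xxx → 4-byte sequence.
Byte 1: 0xF0 = 11110000, payload 000 (3 bits).
Byte 2: 0x93 = 10010011 (10xxxxxx ✓), payload 010011.
Byte 3: 0x89 = 10001001 (10xxxxxx ✓), payload 001001.
Byte 4: 0xBD = 10111101 (10xxxxxx ✓), payload 111101.
Concatenate: 000010011001001111101 = 0x1327D (21 bits → U+1327D).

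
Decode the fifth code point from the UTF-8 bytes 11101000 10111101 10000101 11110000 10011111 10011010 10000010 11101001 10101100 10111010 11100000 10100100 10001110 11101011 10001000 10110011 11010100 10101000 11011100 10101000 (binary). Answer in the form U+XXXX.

Offset 0: leading byte 0xE8 = 11101000 → 3-byte char #1 = E8 BD 85.
Offset 3: leading byte 0xF0 = 11110000 → 4-byte char #2 = F0 9F 9A 82.
Offset 7: leading byte 0xE9 = 11101001 → 3-byte char #3 = E9 AC BA.
Offset 10: leading byte 0xE0 = 11100000 → 3-byte char #4 = E0 A4 8E.
Offset 13: leading byte 0xEB = 11101011 → 3-byte char #5 = EB 88 B3.
Leading byte 0xEB = 11101011 matches 1110xxxx → 3-byte sequence.
Byte 1: 0xEB = 11101011, payload 1011 (4 bits).
Byte 2: 0x88 = 10001000 (10xxxxxx ✓), payload 001000.
Byte 3: 0xB3 = 10110011 (10xxxxxx ✓), payload 110011.
Concatenate: 1011001000110011 = 0xB233 (16 bits → U+B233).

U+B233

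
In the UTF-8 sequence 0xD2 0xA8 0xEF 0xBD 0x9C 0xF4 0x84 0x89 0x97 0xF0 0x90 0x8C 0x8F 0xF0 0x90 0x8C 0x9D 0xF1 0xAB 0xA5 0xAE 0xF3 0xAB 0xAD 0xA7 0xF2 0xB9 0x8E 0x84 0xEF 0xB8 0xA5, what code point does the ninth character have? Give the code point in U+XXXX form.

U+FE25

Offset 0: leading byte 0xD2 = 11010010 → 2-byte char #1 = D2 A8.
Offset 2: leading byte 0xEF = 11101111 → 3-byte char #2 = EF BD 9C.
Offset 5: leading byte 0xF4 = 11110100 → 4-byte char #3 = F4 84 89 97.
Offset 9: leading byte 0xF0 = 11110000 → 4-byte char #4 = F0 90 8C 8F.
Offset 13: leading byte 0xF0 = 11110000 → 4-byte char #5 = F0 90 8C 9D.
Offset 17: leading byte 0xF1 = 11110001 → 4-byte char #6 = F1 AB A5 AE.
Offset 21: leading byte 0xF3 = 11110011 → 4-byte char #7 = F3 AB AD A7.
Offset 25: leading byte 0xF2 = 11110010 → 4-byte char #8 = F2 B9 8E 84.
Offset 29: leading byte 0xEF = 11101111 → 3-byte char #9 = EF B8 A5.
Leading byte 0xEF = 11101111 matches 1110xxxx → 3-byte sequence.
Byte 1: 0xEF = 11101111, payload 1111 (4 bits).
Byte 2: 0xB8 = 10111000 (10xxxxxx ✓), payload 111000.
Byte 3: 0xA5 = 10100101 (10xxxxxx ✓), payload 100101.
Concatenate: 1111111000100101 = 0xFE25 (16 bits → U+FE25).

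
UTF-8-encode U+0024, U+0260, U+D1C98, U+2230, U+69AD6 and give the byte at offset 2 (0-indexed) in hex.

U+0024 → 1-byte form 24 at offsets 0–0.
U+0260 → 2-byte form C9 A0 at offsets 1–2.
Offset 2 falls in char 2's range; it's byte 2 of C9 A0 = 0xA0.

0xA0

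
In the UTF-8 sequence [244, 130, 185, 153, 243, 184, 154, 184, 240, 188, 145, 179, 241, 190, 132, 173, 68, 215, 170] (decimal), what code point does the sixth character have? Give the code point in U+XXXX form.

Offset 0: leading byte 0xF4 = 11110100 → 4-byte char #1 = F4 82 B9 99.
Offset 4: leading byte 0xF3 = 11110011 → 4-byte char #2 = F3 B8 9A B8.
Offset 8: leading byte 0xF0 = 11110000 → 4-byte char #3 = F0 BC 91 B3.
Offset 12: leading byte 0xF1 = 11110001 → 4-byte char #4 = F1 BE 84 AD.
Offset 16: leading byte 0x44 = 01000100 → 1-byte char #5 = 44.
Offset 17: leading byte 0xD7 = 11010111 → 2-byte char #6 = D7 AA.
Leading byte 0xD7 = 11010111 matches 110xxxxx → 2-byte sequence.
Byte 1: 0xD7 = 11010111, payload 10111 (5 bits).
Byte 2: 0xAA = 10101010 (10xxxxxx ✓), payload 101010.
Concatenate: 10111101010 = 0x5EA (11 bits → U+05EA).

U+05EA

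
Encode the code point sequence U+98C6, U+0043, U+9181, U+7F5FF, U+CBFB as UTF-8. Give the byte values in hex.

E9 A3 86 43 E9 86 81 F1 BF 97 BF EC AF BB

U+98C6: 3-byte form → E9 A3 86.
U+0043: 1-byte form → 43.
U+9181: 3-byte form → E9 86 81.
U+7F5FF: 4-byte form → F1 BF 97 BF.
U+CBFB: 3-byte form → EC AF BB.
Concatenated (14 bytes): E9 A3 86 43 E9 86 81 F1 BF 97 BF EC AF BB.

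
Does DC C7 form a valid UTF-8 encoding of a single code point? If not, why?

Leading byte 0xDC = 11011100 → 2-byte form.
Byte 2 is 0xC7 = 11000111, which is not 10xxxxxx — expected a continuation byte.

invalid (non-continuation byte where continuation expected)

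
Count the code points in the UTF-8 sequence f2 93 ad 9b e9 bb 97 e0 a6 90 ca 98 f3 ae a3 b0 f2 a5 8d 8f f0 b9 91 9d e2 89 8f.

8

Byte at offset 0: 0xF2 = 11110010 → 4-byte char (#1). Advance 4.
Byte at offset 4: 0xE9 = 11101001 → 3-byte char (#2). Advance 3.
Byte at offset 7: 0xE0 = 11100000 → 3-byte char (#3). Advance 3.
Byte at offset 10: 0xCA = 11001010 → 2-byte char (#4). Advance 2.
Byte at offset 12: 0xF3 = 11110011 → 4-byte char (#5). Advance 4.
Byte at offset 16: 0xF2 = 11110010 → 4-byte char (#6). Advance 4.
Byte at offset 20: 0xF0 = 11110000 → 4-byte char (#7). Advance 4.
Byte at offset 24: 0xE2 = 11100010 → 3-byte char (#8). Advance 3.
Reached end at offset 27 after 8 code points.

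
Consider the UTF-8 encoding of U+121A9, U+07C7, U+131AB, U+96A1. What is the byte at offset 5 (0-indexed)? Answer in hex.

U+121A9 → 4-byte form F0 92 86 A9 at offsets 0–3.
U+07C7 → 2-byte form DF 87 at offsets 4–5.
Offset 5 falls in char 2's range; it's byte 2 of DF 87 = 0x87.

0x87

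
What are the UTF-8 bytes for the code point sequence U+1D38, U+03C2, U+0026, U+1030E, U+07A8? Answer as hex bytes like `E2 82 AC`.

U+1D38: 3-byte form → E1 B4 B8.
U+03C2: 2-byte form → CF 82.
U+0026: 1-byte form → 26.
U+1030E: 4-byte form → F0 90 8C 8E.
U+07A8: 2-byte form → DE A8.
Concatenated (12 bytes): E1 B4 B8 CF 82 26 F0 90 8C 8E DE A8.

E1 B4 B8 CF 82 26 F0 90 8C 8E DE A8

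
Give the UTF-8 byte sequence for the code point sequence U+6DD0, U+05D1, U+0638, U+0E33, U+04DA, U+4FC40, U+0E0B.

E6 B7 90 D7 91 D8 B8 E0 B8 B3 D3 9A F1 8F B1 80 E0 B8 8B

U+6DD0: 3-byte form → E6 B7 90.
U+05D1: 2-byte form → D7 91.
U+0638: 2-byte form → D8 B8.
U+0E33: 3-byte form → E0 B8 B3.
U+04DA: 2-byte form → D3 9A.
U+4FC40: 4-byte form → F1 8F B1 80.
U+0E0B: 3-byte form → E0 B8 8B.
Concatenated (19 bytes): E6 B7 90 D7 91 D8 B8 E0 B8 B3 D3 9A F1 8F B1 80 E0 B8 8B.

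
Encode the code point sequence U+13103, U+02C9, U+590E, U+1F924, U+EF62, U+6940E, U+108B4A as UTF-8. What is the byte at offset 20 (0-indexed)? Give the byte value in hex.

U+13103 → 4-byte form F0 93 84 83 at offsets 0–3.
U+02C9 → 2-byte form CB 89 at offsets 4–5.
U+590E → 3-byte form E5 A4 8E at offsets 6–8.
U+1F924 → 4-byte form F0 9F A4 A4 at offsets 9–12.
U+EF62 → 3-byte form EE BD A2 at offsets 13–15.
U+6940E → 4-byte form F1 A9 90 8E at offsets 16–19.
U+108B4A → 4-byte form F4 88 AD 8A at offsets 20–23.
Offset 20 falls in char 7's range; it's byte 1 of F4 88 AD 8A = 0xF4.

0xF4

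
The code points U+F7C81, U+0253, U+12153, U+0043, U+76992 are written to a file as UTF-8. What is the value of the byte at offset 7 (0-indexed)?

0x92

U+F7C81 → 4-byte form F3 B7 B2 81 at offsets 0–3.
U+0253 → 2-byte form C9 93 at offsets 4–5.
U+12153 → 4-byte form F0 92 85 93 at offsets 6–9.
Offset 7 falls in char 3's range; it's byte 2 of F0 92 85 93 = 0x92.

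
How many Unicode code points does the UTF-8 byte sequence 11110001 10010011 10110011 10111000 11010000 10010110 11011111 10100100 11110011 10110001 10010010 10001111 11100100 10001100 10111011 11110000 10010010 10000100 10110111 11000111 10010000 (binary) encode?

Byte at offset 0: 0xF1 = 11110001 → 4-byte char (#1). Advance 4.
Byte at offset 4: 0xD0 = 11010000 → 2-byte char (#2). Advance 2.
Byte at offset 6: 0xDF = 11011111 → 2-byte char (#3). Advance 2.
Byte at offset 8: 0xF3 = 11110011 → 4-byte char (#4). Advance 4.
Byte at offset 12: 0xE4 = 11100100 → 3-byte char (#5). Advance 3.
Byte at offset 15: 0xF0 = 11110000 → 4-byte char (#6). Advance 4.
Byte at offset 19: 0xC7 = 11000111 → 2-byte char (#7). Advance 2.
Reached end at offset 21 after 7 code points.

7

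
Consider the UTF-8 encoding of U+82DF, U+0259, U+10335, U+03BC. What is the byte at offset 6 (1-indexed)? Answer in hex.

0xF0

1-indexed offset 6 is 0-indexed offset 5.
U+82DF → 3-byte form E8 8B 9F at offsets 0–2.
U+0259 → 2-byte form C9 99 at offsets 3–4.
U+10335 → 4-byte form F0 90 8C B5 at offsets 5–8.
Offset 5 falls in char 3's range; it's byte 1 of F0 90 8C B5 = 0xF0.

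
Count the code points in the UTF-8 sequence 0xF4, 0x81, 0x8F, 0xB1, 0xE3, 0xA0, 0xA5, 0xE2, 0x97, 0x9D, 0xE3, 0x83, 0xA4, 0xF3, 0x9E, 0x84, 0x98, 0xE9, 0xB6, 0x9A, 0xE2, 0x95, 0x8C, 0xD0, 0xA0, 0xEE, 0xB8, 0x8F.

Byte at offset 0: 0xF4 = 11110100 → 4-byte char (#1). Advance 4.
Byte at offset 4: 0xE3 = 11100011 → 3-byte char (#2). Advance 3.
Byte at offset 7: 0xE2 = 11100010 → 3-byte char (#3). Advance 3.
Byte at offset 10: 0xE3 = 11100011 → 3-byte char (#4). Advance 3.
Byte at offset 13: 0xF3 = 11110011 → 4-byte char (#5). Advance 4.
Byte at offset 17: 0xE9 = 11101001 → 3-byte char (#6). Advance 3.
Byte at offset 20: 0xE2 = 11100010 → 3-byte char (#7). Advance 3.
Byte at offset 23: 0xD0 = 11010000 → 2-byte char (#8). Advance 2.
Byte at offset 25: 0xEE = 11101110 → 3-byte char (#9). Advance 3.
Reached end at offset 28 after 9 code points.

9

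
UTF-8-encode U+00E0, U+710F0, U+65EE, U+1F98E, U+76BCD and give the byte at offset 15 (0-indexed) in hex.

0xAF

U+00E0 → 2-byte form C3 A0 at offsets 0–1.
U+710F0 → 4-byte form F1 B1 83 B0 at offsets 2–5.
U+65EE → 3-byte form E6 97 AE at offsets 6–8.
U+1F98E → 4-byte form F0 9F A6 8E at offsets 9–12.
U+76BCD → 4-byte form F1 B6 AF 8D at offsets 13–16.
Offset 15 falls in char 5's range; it's byte 3 of F1 B6 AF 8D = 0xAF.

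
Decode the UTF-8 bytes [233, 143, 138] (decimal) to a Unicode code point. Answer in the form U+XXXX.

Leading byte 0xE9 = 11101001 matches 1110xxxx → 3-byte sequence.
Byte 1: 0xE9 = 11101001, payload 1001 (4 bits).
Byte 2: 0x8F = 10001111 (10xxxxxx ✓), payload 001111.
Byte 3: 0x8A = 10001010 (10xxxxxx ✓), payload 001010.
Concatenate: 1001001111001010 = 0x93CA (16 bits → U+93CA).

U+93CA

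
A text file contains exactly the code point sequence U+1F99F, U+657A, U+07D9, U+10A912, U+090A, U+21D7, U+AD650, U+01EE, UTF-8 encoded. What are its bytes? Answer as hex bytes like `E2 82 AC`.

U+1F99F: 4-byte form → F0 9F A6 9F.
U+657A: 3-byte form → E6 95 BA.
U+07D9: 2-byte form → DF 99.
U+10A912: 4-byte form → F4 8A A4 92.
U+090A: 3-byte form → E0 A4 8A.
U+21D7: 3-byte form → E2 87 97.
U+AD650: 4-byte form → F2 AD 99 90.
U+01EE: 2-byte form → C7 AE.
Concatenated (25 bytes): F0 9F A6 9F E6 95 BA DF 99 F4 8A A4 92 E0 A4 8A E2 87 97 F2 AD 99 90 C7 AE.

F0 9F A6 9F E6 95 BA DF 99 F4 8A A4 92 E0 A4 8A E2 87 97 F2 AD 99 90 C7 AE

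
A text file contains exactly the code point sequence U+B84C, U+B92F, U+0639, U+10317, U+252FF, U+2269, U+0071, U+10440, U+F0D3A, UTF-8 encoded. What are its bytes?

EB A1 8C EB A4 AF D8 B9 F0 90 8C 97 F0 A5 8B BF E2 89 A9 71 F0 90 91 80 F3 B0 B4 BA

U+B84C: 3-byte form → EB A1 8C.
U+B92F: 3-byte form → EB A4 AF.
U+0639: 2-byte form → D8 B9.
U+10317: 4-byte form → F0 90 8C 97.
U+252FF: 4-byte form → F0 A5 8B BF.
U+2269: 3-byte form → E2 89 A9.
U+0071: 1-byte form → 71.
U+10440: 4-byte form → F0 90 91 80.
U+F0D3A: 4-byte form → F3 B0 B4 BA.
Concatenated (28 bytes): EB A1 8C EB A4 AF D8 B9 F0 90 8C 97 F0 A5 8B BF E2 89 A9 71 F0 90 91 80 F3 B0 B4 BA.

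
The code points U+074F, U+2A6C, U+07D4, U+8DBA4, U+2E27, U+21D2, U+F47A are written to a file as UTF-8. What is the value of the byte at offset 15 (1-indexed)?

1-indexed offset 15 is 0-indexed offset 14.
U+074F → 2-byte form DD 8F at offsets 0–1.
U+2A6C → 3-byte form E2 A9 AC at offsets 2–4.
U+07D4 → 2-byte form DF 94 at offsets 5–6.
U+8DBA4 → 4-byte form F2 8D AE A4 at offsets 7–10.
U+2E27 → 3-byte form E2 B8 A7 at offsets 11–13.
U+21D2 → 3-byte form E2 87 92 at offsets 14–16.
Offset 14 falls in char 6's range; it's byte 1 of E2 87 92 = 0xE2.

0xE2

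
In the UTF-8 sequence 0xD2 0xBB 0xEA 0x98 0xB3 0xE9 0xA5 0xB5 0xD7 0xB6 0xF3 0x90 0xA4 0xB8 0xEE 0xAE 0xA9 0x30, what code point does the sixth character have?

U+EBA9

Offset 0: leading byte 0xD2 = 11010010 → 2-byte char #1 = D2 BB.
Offset 2: leading byte 0xEA = 11101010 → 3-byte char #2 = EA 98 B3.
Offset 5: leading byte 0xE9 = 11101001 → 3-byte char #3 = E9 A5 B5.
Offset 8: leading byte 0xD7 = 11010111 → 2-byte char #4 = D7 B6.
Offset 10: leading byte 0xF3 = 11110011 → 4-byte char #5 = F3 90 A4 B8.
Offset 14: leading byte 0xEE = 11101110 → 3-byte char #6 = EE AE A9.
Leading byte 0xEE = 11101110 matches 1110xxxx → 3-byte sequence.
Byte 1: 0xEE = 11101110, payload 1110 (4 bits).
Byte 2: 0xAE = 10101110 (10xxxxxx ✓), payload 101110.
Byte 3: 0xA9 = 10101001 (10xxxxxx ✓), payload 101001.
Concatenate: 1110101110101001 = 0xEBA9 (16 bits → U+EBA9).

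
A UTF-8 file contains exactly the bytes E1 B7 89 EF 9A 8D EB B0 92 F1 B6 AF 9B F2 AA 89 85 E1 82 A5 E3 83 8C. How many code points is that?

7

Byte at offset 0: 0xE1 = 11100001 → 3-byte char (#1). Advance 3.
Byte at offset 3: 0xEF = 11101111 → 3-byte char (#2). Advance 3.
Byte at offset 6: 0xEB = 11101011 → 3-byte char (#3). Advance 3.
Byte at offset 9: 0xF1 = 11110001 → 4-byte char (#4). Advance 4.
Byte at offset 13: 0xF2 = 11110010 → 4-byte char (#5). Advance 4.
Byte at offset 17: 0xE1 = 11100001 → 3-byte char (#6). Advance 3.
Byte at offset 20: 0xE3 = 11100011 → 3-byte char (#7). Advance 3.
Reached end at offset 23 after 7 code points.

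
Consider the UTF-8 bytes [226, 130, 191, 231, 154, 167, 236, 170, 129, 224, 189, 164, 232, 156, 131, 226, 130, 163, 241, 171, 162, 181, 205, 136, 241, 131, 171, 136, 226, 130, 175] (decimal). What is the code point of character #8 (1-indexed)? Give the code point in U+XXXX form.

Offset 0: leading byte 0xE2 = 11100010 → 3-byte char #1 = E2 82 BF.
Offset 3: leading byte 0xE7 = 11100111 → 3-byte char #2 = E7 9A A7.
Offset 6: leading byte 0xEC = 11101100 → 3-byte char #3 = EC AA 81.
Offset 9: leading byte 0xE0 = 11100000 → 3-byte char #4 = E0 BD A4.
Offset 12: leading byte 0xE8 = 11101000 → 3-byte char #5 = E8 9C 83.
Offset 15: leading byte 0xE2 = 11100010 → 3-byte char #6 = E2 82 A3.
Offset 18: leading byte 0xF1 = 11110001 → 4-byte char #7 = F1 AB A2 B5.
Offset 22: leading byte 0xCD = 11001101 → 2-byte char #8 = CD 88.
Leading byte 0xCD = 11001101 matches 110xxxxx → 2-byte sequence.
Byte 1: 0xCD = 11001101, payload 01101 (5 bits).
Byte 2: 0x88 = 10001000 (10xxxxxx ✓), payload 001000.
Concatenate: 01101001000 = 0x348 (11 bits → U+0348).

U+0348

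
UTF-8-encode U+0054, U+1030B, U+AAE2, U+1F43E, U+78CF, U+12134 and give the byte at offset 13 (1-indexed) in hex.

0xE7

1-indexed offset 13 is 0-indexed offset 12.
U+0054 → 1-byte form 54 at offsets 0–0.
U+1030B → 4-byte form F0 90 8C 8B at offsets 1–4.
U+AAE2 → 3-byte form EA AB A2 at offsets 5–7.
U+1F43E → 4-byte form F0 9F 90 BE at offsets 8–11.
U+78CF → 3-byte form E7 A3 8F at offsets 12–14.
Offset 12 falls in char 5's range; it's byte 1 of E7 A3 8F = 0xE7.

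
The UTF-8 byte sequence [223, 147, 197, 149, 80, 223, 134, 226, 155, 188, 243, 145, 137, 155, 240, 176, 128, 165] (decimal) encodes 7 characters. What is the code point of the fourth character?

U+07C6

Offset 0: leading byte 0xDF = 11011111 → 2-byte char #1 = DF 93.
Offset 2: leading byte 0xC5 = 11000101 → 2-byte char #2 = C5 95.
Offset 4: leading byte 0x50 = 01010000 → 1-byte char #3 = 50.
Offset 5: leading byte 0xDF = 11011111 → 2-byte char #4 = DF 86.
Leading byte 0xDF = 11011111 matches 110xxxxx → 2-byte sequence.
Byte 1: 0xDF = 11011111, payload 11111 (5 bits).
Byte 2: 0x86 = 10000110 (10xxxxxx ✓), payload 000110.
Concatenate: 11111000110 = 0x7C6 (11 bits → U+07C6).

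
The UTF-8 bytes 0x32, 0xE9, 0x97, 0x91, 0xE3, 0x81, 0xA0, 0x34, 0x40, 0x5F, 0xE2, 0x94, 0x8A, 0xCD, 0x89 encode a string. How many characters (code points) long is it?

Byte at offset 0: 0x32 = 00110010 → 1-byte char (#1). Advance 1.
Byte at offset 1: 0xE9 = 11101001 → 3-byte char (#2). Advance 3.
Byte at offset 4: 0xE3 = 11100011 → 3-byte char (#3). Advance 3.
Byte at offset 7: 0x34 = 00110100 → 1-byte char (#4). Advance 1.
Byte at offset 8: 0x40 = 01000000 → 1-byte char (#5). Advance 1.
Byte at offset 9: 0x5F = 01011111 → 1-byte char (#6). Advance 1.
Byte at offset 10: 0xE2 = 11100010 → 3-byte char (#7). Advance 3.
Byte at offset 13: 0xCD = 11001101 → 2-byte char (#8). Advance 2.
Reached end at offset 15 after 8 code points.

8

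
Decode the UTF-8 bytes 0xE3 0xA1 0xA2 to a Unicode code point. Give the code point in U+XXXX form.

Leading byte 0xE3 = 11100011 matches 1110xxxx → 3-byte sequence.
Byte 1: 0xE3 = 11100011, payload 0011 (4 bits).
Byte 2: 0xA1 = 10100001 (10xxxxxx ✓), payload 100001.
Byte 3: 0xA2 = 10100010 (10xxxxxx ✓), payload 100010.
Concatenate: 0011100001100010 = 0x3862 (16 bits → U+3862).

U+3862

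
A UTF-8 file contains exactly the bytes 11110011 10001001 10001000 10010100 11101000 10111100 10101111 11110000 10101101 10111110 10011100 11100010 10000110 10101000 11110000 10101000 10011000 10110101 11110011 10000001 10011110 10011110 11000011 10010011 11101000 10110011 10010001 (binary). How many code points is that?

8

Byte at offset 0: 0xF3 = 11110011 → 4-byte char (#1). Advance 4.
Byte at offset 4: 0xE8 = 11101000 → 3-byte char (#2). Advance 3.
Byte at offset 7: 0xF0 = 11110000 → 4-byte char (#3). Advance 4.
Byte at offset 11: 0xE2 = 11100010 → 3-byte char (#4). Advance 3.
Byte at offset 14: 0xF0 = 11110000 → 4-byte char (#5). Advance 4.
Byte at offset 18: 0xF3 = 11110011 → 4-byte char (#6). Advance 4.
Byte at offset 22: 0xC3 = 11000011 → 2-byte char (#7). Advance 2.
Byte at offset 24: 0xE8 = 11101000 → 3-byte char (#8). Advance 3.
Reached end at offset 27 after 8 code points.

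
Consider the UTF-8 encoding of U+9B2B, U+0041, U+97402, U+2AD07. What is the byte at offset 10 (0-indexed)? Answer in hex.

0xB4

U+9B2B → 3-byte form E9 AC AB at offsets 0–2.
U+0041 → 1-byte form 41 at offsets 3–3.
U+97402 → 4-byte form F2 97 90 82 at offsets 4–7.
U+2AD07 → 4-byte form F0 AA B4 87 at offsets 8–11.
Offset 10 falls in char 4's range; it's byte 3 of F0 AA B4 87 = 0xB4.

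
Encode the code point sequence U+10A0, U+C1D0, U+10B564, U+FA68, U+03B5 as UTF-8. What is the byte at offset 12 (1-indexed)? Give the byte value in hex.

1-indexed offset 12 is 0-indexed offset 11.
U+10A0 → 3-byte form E1 82 A0 at offsets 0–2.
U+C1D0 → 3-byte form EC 87 90 at offsets 3–5.
U+10B564 → 4-byte form F4 8B 95 A4 at offsets 6–9.
U+FA68 → 3-byte form EF A9 A8 at offsets 10–12.
Offset 11 falls in char 4's range; it's byte 2 of EF A9 A8 = 0xA9.

0xA9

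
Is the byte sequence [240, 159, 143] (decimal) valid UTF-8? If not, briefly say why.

invalid (sequence truncated)

Leading byte 0xF0 = 11110000 → 4-byte form, but only 3 bytes are present.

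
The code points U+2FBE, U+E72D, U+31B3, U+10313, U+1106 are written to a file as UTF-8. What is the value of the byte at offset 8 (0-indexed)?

0xB3

U+2FBE → 3-byte form E2 BE BE at offsets 0–2.
U+E72D → 3-byte form EE 9C AD at offsets 3–5.
U+31B3 → 3-byte form E3 86 B3 at offsets 6–8.
Offset 8 falls in char 3's range; it's byte 3 of E3 86 B3 = 0xB3.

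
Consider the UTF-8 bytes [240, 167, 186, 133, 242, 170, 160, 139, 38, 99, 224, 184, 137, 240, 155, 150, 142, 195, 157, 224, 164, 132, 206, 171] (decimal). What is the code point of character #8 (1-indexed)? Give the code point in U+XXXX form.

Offset 0: leading byte 0xF0 = 11110000 → 4-byte char #1 = F0 A7 BA 85.
Offset 4: leading byte 0xF2 = 11110010 → 4-byte char #2 = F2 AA A0 8B.
Offset 8: leading byte 0x26 = 00100110 → 1-byte char #3 = 26.
Offset 9: leading byte 0x63 = 01100011 → 1-byte char #4 = 63.
Offset 10: leading byte 0xE0 = 11100000 → 3-byte char #5 = E0 B8 89.
Offset 13: leading byte 0xF0 = 11110000 → 4-byte char #6 = F0 9B 96 8E.
Offset 17: leading byte 0xC3 = 11000011 → 2-byte char #7 = C3 9D.
Offset 19: leading byte 0xE0 = 11100000 → 3-byte char #8 = E0 A4 84.
Leading byte 0xE0 = 11100000 matches 1110xxxx → 3-byte sequence.
Byte 1: 0xE0 = 11100000, payload 0000 (4 bits).
Byte 2: 0xA4 = 10100100 (10xxxxxx ✓), payload 100100.
Byte 3: 0x84 = 10000100 (10xxxxxx ✓), payload 000100.
Concatenate: 0000100100000100 = 0x904 (16 bits → U+0904).

U+0904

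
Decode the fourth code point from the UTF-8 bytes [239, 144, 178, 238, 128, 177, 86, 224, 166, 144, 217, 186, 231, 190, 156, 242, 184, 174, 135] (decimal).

Offset 0: leading byte 0xEF = 11101111 → 3-byte char #1 = EF 90 B2.
Offset 3: leading byte 0xEE = 11101110 → 3-byte char #2 = EE 80 B1.
Offset 6: leading byte 0x56 = 01010110 → 1-byte char #3 = 56.
Offset 7: leading byte 0xE0 = 11100000 → 3-byte char #4 = E0 A6 90.
Leading byte 0xE0 = 11100000 matches 1110xxxx → 3-byte sequence.
Byte 1: 0xE0 = 11100000, payload 0000 (4 bits).
Byte 2: 0xA6 = 10100110 (10xxxxxx ✓), payload 100110.
Byte 3: 0x90 = 10010000 (10xxxxxx ✓), payload 010000.
Concatenate: 0000100110010000 = 0x990 (16 bits → U+0990).

U+0990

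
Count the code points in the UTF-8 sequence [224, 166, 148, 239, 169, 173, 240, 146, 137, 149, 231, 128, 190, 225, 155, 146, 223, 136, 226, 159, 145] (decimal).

Byte at offset 0: 0xE0 = 11100000 → 3-byte char (#1). Advance 3.
Byte at offset 3: 0xEF = 11101111 → 3-byte char (#2). Advance 3.
Byte at offset 6: 0xF0 = 11110000 → 4-byte char (#3). Advance 4.
Byte at offset 10: 0xE7 = 11100111 → 3-byte char (#4). Advance 3.
Byte at offset 13: 0xE1 = 11100001 → 3-byte char (#5). Advance 3.
Byte at offset 16: 0xDF = 11011111 → 2-byte char (#6). Advance 2.
Byte at offset 18: 0xE2 = 11100010 → 3-byte char (#7). Advance 3.
Reached end at offset 21 after 7 code points.

7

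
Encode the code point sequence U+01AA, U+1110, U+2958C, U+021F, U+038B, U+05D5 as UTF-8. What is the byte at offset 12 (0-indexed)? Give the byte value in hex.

0x8B

U+01AA → 2-byte form C6 AA at offsets 0–1.
U+1110 → 3-byte form E1 84 90 at offsets 2–4.
U+2958C → 4-byte form F0 A9 96 8C at offsets 5–8.
U+021F → 2-byte form C8 9F at offsets 9–10.
U+038B → 2-byte form CE 8B at offsets 11–12.
Offset 12 falls in char 5's range; it's byte 2 of CE 8B = 0x8B.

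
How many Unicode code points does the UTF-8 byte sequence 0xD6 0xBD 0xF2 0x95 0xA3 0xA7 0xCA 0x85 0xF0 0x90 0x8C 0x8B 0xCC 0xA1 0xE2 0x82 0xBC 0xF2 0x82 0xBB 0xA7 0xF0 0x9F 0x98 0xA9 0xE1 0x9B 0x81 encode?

9

Byte at offset 0: 0xD6 = 11010110 → 2-byte char (#1). Advance 2.
Byte at offset 2: 0xF2 = 11110010 → 4-byte char (#2). Advance 4.
Byte at offset 6: 0xCA = 11001010 → 2-byte char (#3). Advance 2.
Byte at offset 8: 0xF0 = 11110000 → 4-byte char (#4). Advance 4.
Byte at offset 12: 0xCC = 11001100 → 2-byte char (#5). Advance 2.
Byte at offset 14: 0xE2 = 11100010 → 3-byte char (#6). Advance 3.
Byte at offset 17: 0xF2 = 11110010 → 4-byte char (#7). Advance 4.
Byte at offset 21: 0xF0 = 11110000 → 4-byte char (#8). Advance 4.
Byte at offset 25: 0xE1 = 11100001 → 3-byte char (#9). Advance 3.
Reached end at offset 28 after 9 code points.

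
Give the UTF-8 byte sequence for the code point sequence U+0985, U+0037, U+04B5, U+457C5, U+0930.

U+0985: 3-byte form → E0 A6 85.
U+0037: 1-byte form → 37.
U+04B5: 2-byte form → D2 B5.
U+457C5: 4-byte form → F1 85 9F 85.
U+0930: 3-byte form → E0 A4 B0.
Concatenated (13 bytes): E0 A6 85 37 D2 B5 F1 85 9F 85 E0 A4 B0.

E0 A6 85 37 D2 B5 F1 85 9F 85 E0 A4 B0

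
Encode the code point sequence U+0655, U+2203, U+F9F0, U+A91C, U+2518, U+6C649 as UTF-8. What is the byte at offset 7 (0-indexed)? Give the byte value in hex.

U+0655 → 2-byte form D9 95 at offsets 0–1.
U+2203 → 3-byte form E2 88 83 at offsets 2–4.
U+F9F0 → 3-byte form EF A7 B0 at offsets 5–7.
Offset 7 falls in char 3's range; it's byte 3 of EF A7 B0 = 0xB0.

0xB0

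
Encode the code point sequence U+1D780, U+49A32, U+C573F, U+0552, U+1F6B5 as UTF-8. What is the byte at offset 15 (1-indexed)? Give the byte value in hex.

1-indexed offset 15 is 0-indexed offset 14.
U+1D780 → 4-byte form F0 9D 9E 80 at offsets 0–3.
U+49A32 → 4-byte form F1 89 A8 B2 at offsets 4–7.
U+C573F → 4-byte form F3 85 9C BF at offsets 8–11.
U+0552 → 2-byte form D5 92 at offsets 12–13.
U+1F6B5 → 4-byte form F0 9F 9A B5 at offsets 14–17.
Offset 14 falls in char 5's range; it's byte 1 of F0 9F 9A B5 = 0xF0.

0xF0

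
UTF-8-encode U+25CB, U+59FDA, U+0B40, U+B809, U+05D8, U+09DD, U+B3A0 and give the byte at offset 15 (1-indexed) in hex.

0x98

1-indexed offset 15 is 0-indexed offset 14.
U+25CB → 3-byte form E2 97 8B at offsets 0–2.
U+59FDA → 4-byte form F1 99 BF 9A at offsets 3–6.
U+0B40 → 3-byte form E0 AD 80 at offsets 7–9.
U+B809 → 3-byte form EB A0 89 at offsets 10–12.
U+05D8 → 2-byte form D7 98 at offsets 13–14.
Offset 14 falls in char 5's range; it's byte 2 of D7 98 = 0x98.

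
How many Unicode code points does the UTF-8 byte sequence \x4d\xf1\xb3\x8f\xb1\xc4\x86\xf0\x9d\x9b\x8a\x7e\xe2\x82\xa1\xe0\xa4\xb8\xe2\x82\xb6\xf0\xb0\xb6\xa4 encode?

9

Byte at offset 0: 0x4D = 01001101 → 1-byte char (#1). Advance 1.
Byte at offset 1: 0xF1 = 11110001 → 4-byte char (#2). Advance 4.
Byte at offset 5: 0xC4 = 11000100 → 2-byte char (#3). Advance 2.
Byte at offset 7: 0xF0 = 11110000 → 4-byte char (#4). Advance 4.
Byte at offset 11: 0x7E = 01111110 → 1-byte char (#5). Advance 1.
Byte at offset 12: 0xE2 = 11100010 → 3-byte char (#6). Advance 3.
Byte at offset 15: 0xE0 = 11100000 → 3-byte char (#7). Advance 3.
Byte at offset 18: 0xE2 = 11100010 → 3-byte char (#8). Advance 3.
Byte at offset 21: 0xF0 = 11110000 → 4-byte char (#9). Advance 4.
Reached end at offset 25 after 9 code points.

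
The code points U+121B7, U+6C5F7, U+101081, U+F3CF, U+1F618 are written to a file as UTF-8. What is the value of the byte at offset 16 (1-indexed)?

0xF0

1-indexed offset 16 is 0-indexed offset 15.
U+121B7 → 4-byte form F0 92 86 B7 at offsets 0–3.
U+6C5F7 → 4-byte form F1 AC 97 B7 at offsets 4–7.
U+101081 → 4-byte form F4 81 82 81 at offsets 8–11.
U+F3CF → 3-byte form EF 8F 8F at offsets 12–14.
U+1F618 → 4-byte form F0 9F 98 98 at offsets 15–18.
Offset 15 falls in char 5's range; it's byte 1 of F0 9F 98 98 = 0xF0.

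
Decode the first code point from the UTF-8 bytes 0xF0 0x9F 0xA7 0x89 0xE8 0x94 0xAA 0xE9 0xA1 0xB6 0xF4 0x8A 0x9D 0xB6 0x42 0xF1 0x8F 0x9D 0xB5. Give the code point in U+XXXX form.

Offset 0: leading byte 0xF0 = 11110000 → 4-byte char #1 = F0 9F A7 89.
Leading byte 0xF0 = 11110000 matches 11110xxx → 4-byte sequence.
Byte 1: 0xF0 = 11110000, payload 000 (3 bits).
Byte 2: 0x9F = 10011111 (10xxxxxx ✓), payload 011111.
Byte 3: 0xA7 = 10100111 (10xxxxxx ✓), payload 100111.
Byte 4: 0x89 = 10001001 (10xxxxxx ✓), payload 001001.
Concatenate: 000011111100111001001 = 0x1F9C9 (21 bits → U+1F9C9).

U+1F9C9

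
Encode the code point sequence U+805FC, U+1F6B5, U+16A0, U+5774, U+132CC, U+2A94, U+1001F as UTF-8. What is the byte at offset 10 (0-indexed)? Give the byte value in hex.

U+805FC → 4-byte form F2 80 97 BC at offsets 0–3.
U+1F6B5 → 4-byte form F0 9F 9A B5 at offsets 4–7.
U+16A0 → 3-byte form E1 9A A0 at offsets 8–10.
Offset 10 falls in char 3's range; it's byte 3 of E1 9A A0 = 0xA0.

0xA0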